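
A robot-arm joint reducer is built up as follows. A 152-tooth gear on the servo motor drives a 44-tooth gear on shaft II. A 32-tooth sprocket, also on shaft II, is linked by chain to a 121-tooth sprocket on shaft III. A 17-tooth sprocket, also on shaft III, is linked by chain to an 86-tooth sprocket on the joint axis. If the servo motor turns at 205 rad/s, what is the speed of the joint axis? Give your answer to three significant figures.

Gear mesh: ratio = 44/152 = 0.28947, so shaft II turns at 205 / 0.28947 = 708.18 rad/s.
Chain: ratio = 121/32 = 3.7812, so shaft III turns at 708.18 / 3.7812 = 187.29 rad/s.
Chain: ratio = 86/17 = 5.0588, so the joint axis turns at 187.29 / 5.0588 = 37.022 rad/s.

37.0 rad/s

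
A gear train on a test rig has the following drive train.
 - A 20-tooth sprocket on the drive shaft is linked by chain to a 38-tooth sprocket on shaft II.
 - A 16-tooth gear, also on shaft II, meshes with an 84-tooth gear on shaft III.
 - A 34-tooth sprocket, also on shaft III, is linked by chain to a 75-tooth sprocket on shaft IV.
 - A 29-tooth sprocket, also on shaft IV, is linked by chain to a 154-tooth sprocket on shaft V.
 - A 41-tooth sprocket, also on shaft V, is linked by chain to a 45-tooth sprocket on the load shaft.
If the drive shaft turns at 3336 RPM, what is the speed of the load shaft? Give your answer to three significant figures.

Chain: ratio = 38/20 = 1.9, so shaft II turns at 3336 / 1.9 = 1755.8 RPM.
Gear mesh: ratio = 84/16 = 5.25, so shaft III turns at 1755.8 / 5.25 = 334.44 RPM.
Chain: ratio = 75/34 = 2.2059, so shaft IV turns at 334.44 / 2.2059 = 151.61 RPM.
Chain: ratio = 154/29 = 5.3103, so shaft V turns at 151.61 / 5.3103 = 28.55 RPM.
Chain: ratio = 45/41 = 1.0976, so the load shaft turns at 28.55 / 1.0976 = 26.012 RPM.

26.0 RPM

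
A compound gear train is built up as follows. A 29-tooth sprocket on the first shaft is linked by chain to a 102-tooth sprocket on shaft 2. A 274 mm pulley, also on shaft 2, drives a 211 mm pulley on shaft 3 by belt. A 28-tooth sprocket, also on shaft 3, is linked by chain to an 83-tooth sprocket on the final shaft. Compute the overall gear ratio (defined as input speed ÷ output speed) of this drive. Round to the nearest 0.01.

8.03

Each stage contributes driven/driver: chain 102/29 = 3.5172, belt 211/274 = 0.77007, chain 83/28 = 2.9643.
Overall: 3.5172 × 0.77007 × 2.9643 = 8.0289.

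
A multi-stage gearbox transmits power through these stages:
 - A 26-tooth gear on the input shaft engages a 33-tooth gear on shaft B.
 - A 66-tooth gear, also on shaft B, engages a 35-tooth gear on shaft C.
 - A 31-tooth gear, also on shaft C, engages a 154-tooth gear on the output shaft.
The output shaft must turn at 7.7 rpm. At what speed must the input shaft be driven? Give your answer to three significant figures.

Overall ratio R = 1.2692 × 0.5303 × 4.9677 = 3.3437.
Required input speed = output speed × R = 7.7 × 3.3437 = 25.746 rpm.

25.7 rpm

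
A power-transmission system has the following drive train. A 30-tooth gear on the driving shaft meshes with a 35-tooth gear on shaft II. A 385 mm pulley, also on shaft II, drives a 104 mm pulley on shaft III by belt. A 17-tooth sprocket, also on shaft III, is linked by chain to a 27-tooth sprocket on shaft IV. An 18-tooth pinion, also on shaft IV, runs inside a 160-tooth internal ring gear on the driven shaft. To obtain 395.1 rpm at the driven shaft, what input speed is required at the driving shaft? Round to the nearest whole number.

1758 rpm

Overall ratio R = 1.1667 × 0.27013 × 1.5882 × 8.8889 = 4.4492.
Required input speed = output speed × R = 395.1 × 4.4492 = 1757.9 rpm.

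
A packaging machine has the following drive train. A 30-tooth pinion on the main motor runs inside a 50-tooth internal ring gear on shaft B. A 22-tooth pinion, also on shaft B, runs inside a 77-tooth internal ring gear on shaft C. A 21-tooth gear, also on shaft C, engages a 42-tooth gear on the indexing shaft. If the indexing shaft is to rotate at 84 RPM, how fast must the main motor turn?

Overall ratio R = 1.6667 × 3.5 × 2 = 11.667.
Required input speed = output speed × R = 84 × 11.667 = 980 RPM.

980 RPM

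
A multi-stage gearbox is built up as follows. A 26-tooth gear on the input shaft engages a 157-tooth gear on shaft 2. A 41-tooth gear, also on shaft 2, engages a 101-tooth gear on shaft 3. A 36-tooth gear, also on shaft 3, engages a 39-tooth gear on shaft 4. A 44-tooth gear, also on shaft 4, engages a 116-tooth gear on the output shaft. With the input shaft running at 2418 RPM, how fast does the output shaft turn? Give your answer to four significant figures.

56.91 RPM

Gear mesh: ratio = 157/26 = 6.0385, so shaft 2 turns at 2418 / 6.0385 = 400.43 RPM.
Gear mesh: ratio = 101/41 = 2.4634, so shaft 3 turns at 400.43 / 2.4634 = 162.55 RPM.
Gear mesh: ratio = 39/36 = 1.0833, so shaft 4 turns at 162.55 / 1.0833 = 150.05 RPM.
Gear mesh: ratio = 116/44 = 2.6364, so the output shaft turns at 150.05 / 2.6364 = 56.915 RPM.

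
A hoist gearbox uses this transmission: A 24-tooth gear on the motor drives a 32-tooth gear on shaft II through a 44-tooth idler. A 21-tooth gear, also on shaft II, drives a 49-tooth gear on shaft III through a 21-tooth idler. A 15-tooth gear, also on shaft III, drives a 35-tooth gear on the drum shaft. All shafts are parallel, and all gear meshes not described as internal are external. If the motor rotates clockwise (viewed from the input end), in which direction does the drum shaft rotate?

anticlockwise

the motor → shaft II: driver → idler → driven is 2 external meshes, 2 reversals → CW.
shaft II → shaft III: driver → idler → driven is 2 external meshes, 2 reversals → CW.
shaft III → the drum shaft: external mesh, 1 reversal → CCW.
5 reversals in total — an odd number — so the drum shaft turns opposite to the motor.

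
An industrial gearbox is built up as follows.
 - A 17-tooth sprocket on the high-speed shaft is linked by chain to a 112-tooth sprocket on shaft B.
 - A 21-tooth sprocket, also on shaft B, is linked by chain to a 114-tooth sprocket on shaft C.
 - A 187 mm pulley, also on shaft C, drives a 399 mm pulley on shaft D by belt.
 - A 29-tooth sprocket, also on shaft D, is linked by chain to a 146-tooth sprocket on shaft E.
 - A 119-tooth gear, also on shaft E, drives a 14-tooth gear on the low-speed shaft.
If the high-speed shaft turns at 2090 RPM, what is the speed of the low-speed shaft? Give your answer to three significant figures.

Chain: ratio = 112/17 = 6.5882, so shaft B turns at 2090 / 6.5882 = 317.23 RPM.
Chain: ratio = 114/21 = 5.4286, so shaft C turns at 317.23 / 5.4286 = 58.438 RPM.
Belt: ratio = 399/187 = 2.1337, so shaft D turns at 58.438 / 2.1337 = 27.388 RPM.
Chain: ratio = 146/29 = 5.0345, so shaft E turns at 27.388 / 5.0345 = 5.4401 RPM.
Gear mesh: ratio = 14/119 = 0.11765, so the low-speed shaft turns at 5.4401 / 0.11765 = 46.241 RPM.

46.2 RPM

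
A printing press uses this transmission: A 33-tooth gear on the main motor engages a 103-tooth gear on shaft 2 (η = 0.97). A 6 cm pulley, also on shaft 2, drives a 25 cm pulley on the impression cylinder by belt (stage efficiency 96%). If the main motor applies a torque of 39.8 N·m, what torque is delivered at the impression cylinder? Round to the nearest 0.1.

After the gear mesh (103/33): 39.8 × 3.1212 × 0.97 = 120.5 N·m
After the belt (25/6): 120.5 × 4.1667 × 0.96 = 481.99 N·m

482.0 N·m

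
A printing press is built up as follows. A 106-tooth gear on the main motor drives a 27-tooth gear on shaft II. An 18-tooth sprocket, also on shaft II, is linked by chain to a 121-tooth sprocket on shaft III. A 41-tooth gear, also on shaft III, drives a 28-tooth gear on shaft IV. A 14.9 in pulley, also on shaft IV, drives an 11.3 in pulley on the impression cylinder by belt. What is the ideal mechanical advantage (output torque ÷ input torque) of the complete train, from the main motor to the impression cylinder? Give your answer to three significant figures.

0.887

Each stage contributes driven/driver: gear mesh 27/106 = 0.25472, chain 121/18 = 6.7222, gear mesh 28/41 = 0.68293, belt 11.3/14.9 = 0.75839.
Overall: 0.25472 × 6.7222 × 0.68293 × 0.75839 = 0.88682.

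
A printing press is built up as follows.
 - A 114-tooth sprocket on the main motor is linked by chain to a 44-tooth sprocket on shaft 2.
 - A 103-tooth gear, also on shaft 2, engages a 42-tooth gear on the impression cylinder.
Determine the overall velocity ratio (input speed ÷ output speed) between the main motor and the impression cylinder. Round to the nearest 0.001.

0.157

Each stage contributes driven/driver: chain 44/114 = 0.38596, gear mesh 42/103 = 0.40777.
Overall: 0.38596 × 0.40777 = 0.15738.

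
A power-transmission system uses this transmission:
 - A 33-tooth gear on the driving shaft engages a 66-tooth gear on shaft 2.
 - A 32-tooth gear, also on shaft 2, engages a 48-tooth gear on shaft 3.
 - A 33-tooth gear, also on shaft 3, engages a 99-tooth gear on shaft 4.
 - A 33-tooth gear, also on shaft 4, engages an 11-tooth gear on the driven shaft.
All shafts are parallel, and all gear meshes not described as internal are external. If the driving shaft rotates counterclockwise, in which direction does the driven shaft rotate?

the driving shaft → shaft 2: external mesh, 1 reversal → CW.
shaft 2 → shaft 3: external mesh, 1 reversal → CCW.
shaft 3 → shaft 4: external mesh, 1 reversal → CW.
shaft 4 → the driven shaft: external mesh, 1 reversal → CCW.
4 reversals in total — an even number — so the driven shaft turns the same way as the driving shaft.

counterclockwise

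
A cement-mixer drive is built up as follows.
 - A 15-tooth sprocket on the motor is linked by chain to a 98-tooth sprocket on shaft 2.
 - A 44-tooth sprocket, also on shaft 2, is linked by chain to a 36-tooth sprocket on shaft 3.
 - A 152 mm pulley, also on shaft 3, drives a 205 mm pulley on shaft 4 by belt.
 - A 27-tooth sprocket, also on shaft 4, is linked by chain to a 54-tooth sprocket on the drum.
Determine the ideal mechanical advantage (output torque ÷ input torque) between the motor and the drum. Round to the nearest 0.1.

Each stage contributes driven/driver: chain 98/15 = 6.5333, chain 36/44 = 0.81818, belt 205/152 = 1.3487, chain 54/27 = 2.
Overall: 6.5333 × 0.81818 × 1.3487 × 2 = 14.419.

14.4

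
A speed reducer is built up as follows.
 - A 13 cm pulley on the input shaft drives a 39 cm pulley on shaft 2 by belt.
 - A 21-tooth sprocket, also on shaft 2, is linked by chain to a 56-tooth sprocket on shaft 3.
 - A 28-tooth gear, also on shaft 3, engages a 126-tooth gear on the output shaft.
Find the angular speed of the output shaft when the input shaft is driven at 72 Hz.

belt 39/13 = 3 → 72/3 = 24 Hz
chain 56/21 = 2.6667 → 24/2.6667 = 9 Hz
gear mesh 126/28 = 4.5 → 9/4.5 = 2 Hz

2 Hz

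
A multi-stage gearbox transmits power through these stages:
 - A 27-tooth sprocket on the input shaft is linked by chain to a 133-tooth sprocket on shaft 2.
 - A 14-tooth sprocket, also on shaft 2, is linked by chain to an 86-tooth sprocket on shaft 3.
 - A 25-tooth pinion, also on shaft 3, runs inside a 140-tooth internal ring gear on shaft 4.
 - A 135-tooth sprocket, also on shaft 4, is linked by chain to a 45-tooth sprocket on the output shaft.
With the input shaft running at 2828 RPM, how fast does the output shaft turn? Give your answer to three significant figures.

the input shaft → shaft 2 (chain, 133/27): 2828 ÷ 4.9259 = 574.11 RPM
shaft 2 → shaft 3 (chain, 86/14): 574.11 ÷ 6.1429 = 93.459 RPM
shaft 3 → shaft 4 (internal gear, 140/25): 93.459 ÷ 5.6 = 16.689 RPM
shaft 4 → the output shaft (chain, 45/135): 16.689 ÷ 0.33333 = 50.067 RPM

50.1 RPM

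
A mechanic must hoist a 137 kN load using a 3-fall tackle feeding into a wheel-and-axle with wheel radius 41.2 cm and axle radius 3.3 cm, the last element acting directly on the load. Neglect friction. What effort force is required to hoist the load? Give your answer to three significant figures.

Block-and-tackle MA = number of supporting rope parts = 3.
Wheel-and-axle MA = R/r = 41.2/3.3 = 12.485.
Combined ideal MA = 3 × 12.485 = 37.455.
Effort = load / MA = 137 / 37.455 = 3.6578 kN.

3.66 kN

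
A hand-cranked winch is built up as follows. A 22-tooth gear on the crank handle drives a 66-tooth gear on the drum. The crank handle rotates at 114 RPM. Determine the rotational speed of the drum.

38 RPM

gear mesh 66/22 = 3 → 114/3 = 38 RPM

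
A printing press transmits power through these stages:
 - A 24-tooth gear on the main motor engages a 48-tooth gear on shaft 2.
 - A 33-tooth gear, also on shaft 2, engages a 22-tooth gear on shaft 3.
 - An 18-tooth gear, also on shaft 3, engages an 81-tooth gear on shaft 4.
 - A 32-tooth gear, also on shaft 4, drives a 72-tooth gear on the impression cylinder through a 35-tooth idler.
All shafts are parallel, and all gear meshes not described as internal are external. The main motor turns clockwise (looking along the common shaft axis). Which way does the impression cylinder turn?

counterclockwise

the main motor → shaft 2: external mesh, 1 reversal → CCW.
shaft 2 → shaft 3: external mesh, 1 reversal → CW.
shaft 3 → shaft 4: external mesh, 1 reversal → CCW.
shaft 4 → the impression cylinder: driver → idler → driven is 2 external meshes, 2 reversals → CCW.
5 reversals in total — an odd number — so the impression cylinder turns opposite to the main motor.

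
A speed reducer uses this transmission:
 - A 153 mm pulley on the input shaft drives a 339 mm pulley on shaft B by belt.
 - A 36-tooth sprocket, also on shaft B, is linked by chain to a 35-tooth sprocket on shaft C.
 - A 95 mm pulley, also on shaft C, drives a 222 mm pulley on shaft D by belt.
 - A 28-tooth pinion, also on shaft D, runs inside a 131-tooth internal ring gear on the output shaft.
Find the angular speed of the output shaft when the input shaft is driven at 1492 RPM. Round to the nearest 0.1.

belt 339/153 = 2.2157 → 1492/2.2157 = 673.38 RPM
chain 35/36 = 0.97222 → 673.38/0.97222 = 692.62 RPM
belt 222/95 = 2.3368 → 692.62/2.3368 = 296.39 RPM
internal gear 131/28 = 4.6786 → 296.39/4.6786 = 63.351 RPM

63.4 RPM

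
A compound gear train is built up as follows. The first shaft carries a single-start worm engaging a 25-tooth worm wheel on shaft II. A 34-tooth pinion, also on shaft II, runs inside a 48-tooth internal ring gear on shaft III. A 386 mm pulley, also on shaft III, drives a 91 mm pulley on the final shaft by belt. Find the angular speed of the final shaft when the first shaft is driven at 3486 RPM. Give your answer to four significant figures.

419.0 RPM

the first shaft → shaft II (worm, 25/1): 3486 ÷ 25 = 139.44 RPM
shaft II → shaft III (internal gear, 48/34): 139.44 ÷ 1.4118 = 98.77 RPM
shaft III → the final shaft (belt, 91/386): 98.77 ÷ 0.23575 = 418.96 RPM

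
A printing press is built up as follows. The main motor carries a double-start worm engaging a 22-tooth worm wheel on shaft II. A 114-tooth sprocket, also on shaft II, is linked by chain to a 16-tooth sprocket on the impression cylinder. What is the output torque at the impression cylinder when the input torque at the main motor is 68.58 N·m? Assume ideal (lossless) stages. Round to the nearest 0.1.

105.9 N·m

worm 22/2 = 11 → τ = 68.58·11 = 754.38 N·m
chain 16/114 = 0.14035 → τ = 754.38·0.14035 = 105.88 N·m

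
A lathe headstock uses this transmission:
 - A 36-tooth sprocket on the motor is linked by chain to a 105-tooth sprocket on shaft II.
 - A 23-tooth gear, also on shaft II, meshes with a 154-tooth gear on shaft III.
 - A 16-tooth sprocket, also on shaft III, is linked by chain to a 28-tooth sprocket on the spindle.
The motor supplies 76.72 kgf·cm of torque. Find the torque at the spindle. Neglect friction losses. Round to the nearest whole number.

Chain: ratio = 105/36 = 2.9167; torque at shaft II = 76.72 × 2.9167 = 223.77 kgf·cm.
Gear mesh: ratio = 154/23 = 6.6957; torque at shaft III = 223.77 × 6.6957 = 1498.3 kgf·cm.
Chain: ratio = 28/16 = 1.75; torque at the spindle = 1498.3 × 1.75 = 2622 kgf·cm.

2622 kgf·cm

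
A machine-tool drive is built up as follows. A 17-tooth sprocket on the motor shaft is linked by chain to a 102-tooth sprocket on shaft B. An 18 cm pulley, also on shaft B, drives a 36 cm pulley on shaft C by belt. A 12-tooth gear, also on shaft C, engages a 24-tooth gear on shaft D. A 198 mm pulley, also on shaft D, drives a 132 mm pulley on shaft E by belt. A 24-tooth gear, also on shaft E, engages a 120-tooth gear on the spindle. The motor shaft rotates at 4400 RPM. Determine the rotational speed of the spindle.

55 RPM

the motor shaft → shaft B (chain, 102/17): 4400 ÷ 6 = 733.33 RPM
shaft B → shaft C (belt, 36/18): 733.33 ÷ 2 = 366.67 RPM
shaft C → shaft D (gear mesh, 24/12): 366.67 ÷ 2 = 183.33 RPM
shaft D → shaft E (belt, 132/198): 183.33 ÷ 0.66667 = 275 RPM
shaft E → the spindle (gear mesh, 120/24): 275 ÷ 5 = 55 RPM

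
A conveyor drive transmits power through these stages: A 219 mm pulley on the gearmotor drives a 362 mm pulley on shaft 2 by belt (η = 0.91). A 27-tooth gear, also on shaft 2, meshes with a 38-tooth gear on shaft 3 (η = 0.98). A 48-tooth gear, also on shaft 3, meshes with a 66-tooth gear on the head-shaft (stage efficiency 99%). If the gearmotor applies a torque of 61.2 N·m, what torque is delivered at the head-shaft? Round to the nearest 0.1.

Belt: ratio = 362/219 = 1.653; torque at shaft 2 = 61.2 × 1.653 × 0.91 = 92.057 N·m.
Gear mesh: ratio = 38/27 = 1.4074; torque at shaft 3 = 92.057 × 1.4074 × 0.98 = 126.97 N·m.
Gear mesh: ratio = 66/48 = 1.375; torque at the head-shaft = 126.97 × 1.375 × 0.99 = 172.84 N·m.

172.8 N·m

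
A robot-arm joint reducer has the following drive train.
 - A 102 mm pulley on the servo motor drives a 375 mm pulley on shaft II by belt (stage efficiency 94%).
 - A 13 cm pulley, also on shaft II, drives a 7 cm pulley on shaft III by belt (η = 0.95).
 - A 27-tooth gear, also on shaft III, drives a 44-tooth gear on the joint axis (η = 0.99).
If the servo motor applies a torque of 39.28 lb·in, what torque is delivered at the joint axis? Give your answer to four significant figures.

112.0 lb·in

belt 375/102 = 3.6765 → τ = 39.28·3.6765·0.94 = 135.75 lb·in
belt 7/13 = 0.53846 → τ = 135.75·0.53846·0.95 = 69.44 lb·in
gear mesh 44/27 = 1.6296 → τ = 69.44·1.6296·0.99 = 112.03 lb·in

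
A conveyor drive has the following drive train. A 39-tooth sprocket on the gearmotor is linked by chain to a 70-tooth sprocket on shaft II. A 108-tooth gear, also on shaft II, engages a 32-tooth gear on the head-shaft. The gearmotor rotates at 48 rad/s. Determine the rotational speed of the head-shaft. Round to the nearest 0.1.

chain 70/39 = 1.7949 → 48/1.7949 = 26.743 rad/s
gear mesh 32/108 = 0.2963 → 26.743/0.2963 = 90.257 rad/s

90.3 rad/s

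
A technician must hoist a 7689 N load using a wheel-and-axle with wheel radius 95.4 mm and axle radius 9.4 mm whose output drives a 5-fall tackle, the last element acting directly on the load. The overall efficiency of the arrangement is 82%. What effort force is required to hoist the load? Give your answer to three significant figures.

185 N

Wheel-and-axle MA = R/r = 95.4/9.4 = 10.149.
Block-and-tackle MA = number of supporting rope parts = 5.
Combined ideal MA = 10.149 × 5 = 50.745.
Actual MA = 50.745 × 0.82 = 41.611.
Effort = load / actual MA = 7689 / 41.611 = 184.78 N.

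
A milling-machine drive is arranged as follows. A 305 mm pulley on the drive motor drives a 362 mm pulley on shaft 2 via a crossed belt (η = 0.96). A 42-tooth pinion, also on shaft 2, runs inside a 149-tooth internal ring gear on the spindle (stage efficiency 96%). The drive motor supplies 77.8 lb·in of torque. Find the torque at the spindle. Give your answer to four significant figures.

301.9 lb·in

Belt: ratio = 362/305 = 1.1869; torque at shaft 2 = 77.8 × 1.1869 × 0.96 = 88.646 lb·in.
Internal gear: ratio = 149/42 = 3.5476; torque at the spindle = 88.646 × 3.5476 × 0.96 = 301.9 lb·in.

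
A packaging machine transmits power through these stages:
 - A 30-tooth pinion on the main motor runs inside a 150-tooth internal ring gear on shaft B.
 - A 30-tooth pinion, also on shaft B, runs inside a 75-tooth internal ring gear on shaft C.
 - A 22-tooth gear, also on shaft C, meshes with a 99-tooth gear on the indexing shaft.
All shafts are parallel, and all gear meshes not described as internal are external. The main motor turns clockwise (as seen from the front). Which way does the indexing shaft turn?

anticlockwise

the main motor → shaft B: internal mesh, same direction → CW.
shaft B → shaft C: internal mesh, same direction → CW.
shaft C → the indexing shaft: external mesh, 1 reversal → CCW.
1 reversal in total — an odd number — so the indexing shaft turns opposite to the main motor.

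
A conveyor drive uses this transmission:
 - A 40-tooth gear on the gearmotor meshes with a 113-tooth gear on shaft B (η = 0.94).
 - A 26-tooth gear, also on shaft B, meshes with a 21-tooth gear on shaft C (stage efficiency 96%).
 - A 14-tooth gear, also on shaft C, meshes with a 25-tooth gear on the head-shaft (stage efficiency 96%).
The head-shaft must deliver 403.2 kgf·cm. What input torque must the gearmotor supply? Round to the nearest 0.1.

114.2 kgf·cm

Overall ratio R = 2.825 × 0.80769 × 1.7857 = 4.0745; overall efficiency η = 0.94 × 0.96 × 0.96 = 0.8663.
Input torque = output torque / (R × η) = 403.2 / (4.0745 × 0.8663) = 114.23 kgf·cm.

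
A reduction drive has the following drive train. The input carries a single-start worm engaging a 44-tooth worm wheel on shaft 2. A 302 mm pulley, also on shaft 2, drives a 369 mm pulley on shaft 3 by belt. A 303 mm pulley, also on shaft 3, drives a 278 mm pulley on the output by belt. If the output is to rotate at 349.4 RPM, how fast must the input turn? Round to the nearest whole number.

Overall ratio R = 44 × 1.2219 × 0.91749 = 49.326.
Required input speed = output speed × R = 349.4 × 49.326 = 17234 RPM.

17234 RPM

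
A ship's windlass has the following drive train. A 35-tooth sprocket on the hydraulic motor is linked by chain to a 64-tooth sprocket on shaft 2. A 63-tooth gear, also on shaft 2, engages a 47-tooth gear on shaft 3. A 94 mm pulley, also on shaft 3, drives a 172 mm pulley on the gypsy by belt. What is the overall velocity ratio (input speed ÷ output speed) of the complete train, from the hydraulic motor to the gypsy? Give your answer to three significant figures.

Each stage contributes driven/driver: chain 64/35 = 1.8286, gear mesh 47/63 = 0.74603, belt 172/94 = 1.8298.
Overall: 1.8286 × 0.74603 × 1.8298 = 2.4961.

2.50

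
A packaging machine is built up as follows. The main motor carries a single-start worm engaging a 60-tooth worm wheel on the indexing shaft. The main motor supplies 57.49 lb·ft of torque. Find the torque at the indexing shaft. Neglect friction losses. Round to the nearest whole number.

worm 60/1 = 60 → τ = 57.49·60 = 3449.4 lb·ft

3449 lb·ft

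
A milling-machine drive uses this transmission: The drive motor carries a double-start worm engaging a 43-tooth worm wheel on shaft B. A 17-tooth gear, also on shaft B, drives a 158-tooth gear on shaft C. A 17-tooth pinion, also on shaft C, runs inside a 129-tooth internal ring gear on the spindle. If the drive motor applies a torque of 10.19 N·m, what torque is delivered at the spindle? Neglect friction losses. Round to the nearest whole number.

After the worm (43/2): 10.19 × 21.5 = 219.08 N·m
After the gear mesh (158/17): 219.08 × 9.2941 = 2036.2 N·m
After the internal gear (129/17): 2036.2 × 7.5882 = 15451 N·m

15451 N·m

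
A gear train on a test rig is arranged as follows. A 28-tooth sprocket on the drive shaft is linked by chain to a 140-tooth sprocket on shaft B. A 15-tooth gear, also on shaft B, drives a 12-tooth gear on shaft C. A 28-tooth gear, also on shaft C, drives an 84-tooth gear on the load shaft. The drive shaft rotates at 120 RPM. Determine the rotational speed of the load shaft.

chain 140/28 = 5 → 120/5 = 24 RPM
gear mesh 12/15 = 0.8 → 24/0.8 = 30 RPM
gear mesh 84/28 = 3 → 30/3 = 10 RPM

10 RPM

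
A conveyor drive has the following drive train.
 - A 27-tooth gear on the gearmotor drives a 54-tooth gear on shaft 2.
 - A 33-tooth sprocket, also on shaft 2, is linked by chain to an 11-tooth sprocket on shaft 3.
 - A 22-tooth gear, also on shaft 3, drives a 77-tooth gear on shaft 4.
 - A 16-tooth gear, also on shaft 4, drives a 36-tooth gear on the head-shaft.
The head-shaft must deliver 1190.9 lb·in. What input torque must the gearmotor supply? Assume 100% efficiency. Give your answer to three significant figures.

Overall ratio R = 2 × 0.33333 × 3.5 × 2.25 = 5.25.
Input torque = output torque / R = 1190.9 / 5.25 = 226.84 lb·in.

227 lb·in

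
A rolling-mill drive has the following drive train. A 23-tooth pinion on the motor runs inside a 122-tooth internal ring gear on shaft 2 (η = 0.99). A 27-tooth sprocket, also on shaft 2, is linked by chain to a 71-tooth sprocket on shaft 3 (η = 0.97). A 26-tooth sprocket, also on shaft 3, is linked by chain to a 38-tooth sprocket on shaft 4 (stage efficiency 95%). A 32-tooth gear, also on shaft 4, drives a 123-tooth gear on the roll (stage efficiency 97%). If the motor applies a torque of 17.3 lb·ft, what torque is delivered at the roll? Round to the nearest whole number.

1200 lb·ft

Internal gear: ratio = 122/23 = 5.3043; torque at shaft 2 = 17.3 × 5.3043 × 0.99 = 90.848 lb·ft.
Chain: ratio = 71/27 = 2.6296; torque at shaft 3 = 90.848 × 2.6296 × 0.97 = 231.73 lb·ft.
Chain: ratio = 38/26 = 1.4615; torque at shaft 4 = 231.73 × 1.4615 × 0.95 = 321.75 lb·ft.
Gear mesh: ratio = 123/32 = 3.8438; torque at the roll = 321.75 × 3.8438 × 0.97 = 1199.6 lb·ft.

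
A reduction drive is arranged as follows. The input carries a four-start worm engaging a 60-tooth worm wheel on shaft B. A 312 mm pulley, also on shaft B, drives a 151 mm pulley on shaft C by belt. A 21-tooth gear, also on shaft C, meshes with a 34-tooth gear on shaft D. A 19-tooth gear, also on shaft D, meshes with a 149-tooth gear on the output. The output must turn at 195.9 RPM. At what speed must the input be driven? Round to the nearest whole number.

18057 RPM

Overall ratio R = 15 × 0.48397 × 1.619 × 7.8421 = 92.173.
Required input speed = output speed × R = 195.9 × 92.173 = 18057 RPM.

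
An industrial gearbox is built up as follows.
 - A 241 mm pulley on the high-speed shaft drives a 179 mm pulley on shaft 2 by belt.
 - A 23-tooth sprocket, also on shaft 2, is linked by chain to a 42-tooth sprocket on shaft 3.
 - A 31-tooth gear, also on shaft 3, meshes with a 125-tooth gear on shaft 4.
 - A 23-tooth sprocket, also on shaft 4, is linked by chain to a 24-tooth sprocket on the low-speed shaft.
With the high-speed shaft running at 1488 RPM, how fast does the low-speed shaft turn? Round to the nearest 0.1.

Belt: ratio = 179/241 = 0.74274, so shaft 2 turns at 1488 / 0.74274 = 2003.4 RPM.
Chain: ratio = 42/23 = 1.8261, so shaft 3 turns at 2003.4 / 1.8261 = 1097.1 RPM.
Gear mesh: ratio = 125/31 = 4.0323, so shaft 4 turns at 1097.1 / 4.0323 = 272.08 RPM.
Chain: ratio = 24/23 = 1.0435, so the low-speed shaft turns at 272.08 / 1.0435 = 260.74 RPM.

260.7 RPM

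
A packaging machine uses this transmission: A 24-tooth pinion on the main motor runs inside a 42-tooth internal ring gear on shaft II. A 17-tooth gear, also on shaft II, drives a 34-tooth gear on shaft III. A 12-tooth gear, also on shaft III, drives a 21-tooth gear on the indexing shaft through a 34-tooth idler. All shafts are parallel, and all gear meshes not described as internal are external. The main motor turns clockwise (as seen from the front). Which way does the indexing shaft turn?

the main motor → shaft II: internal mesh, same direction → CW.
shaft II → shaft III: external mesh, 1 reversal → CCW.
shaft III → the indexing shaft: driver → idler → driven is 2 external meshes, 2 reversals → CCW.
3 reversals in total — an odd number — so the indexing shaft turns opposite to the main motor.

counterclockwise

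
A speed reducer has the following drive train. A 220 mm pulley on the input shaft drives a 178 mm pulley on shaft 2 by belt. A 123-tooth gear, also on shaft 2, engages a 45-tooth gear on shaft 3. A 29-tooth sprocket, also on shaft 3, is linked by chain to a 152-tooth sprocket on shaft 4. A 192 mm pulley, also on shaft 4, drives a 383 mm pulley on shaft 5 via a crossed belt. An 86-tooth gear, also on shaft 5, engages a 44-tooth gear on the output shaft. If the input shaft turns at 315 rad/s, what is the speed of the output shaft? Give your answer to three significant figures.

199 rad/s

belt 178/220 = 0.80909 → 315/0.80909 = 389.33 rad/s
gear mesh 45/123 = 0.36585 → 389.33/0.36585 = 1064.2 rad/s
chain 152/29 = 5.2414 → 1064.2/5.2414 = 203.03 rad/s
belt 383/192 = 1.9948 → 203.03/1.9948 = 101.78 rad/s
gear mesh 44/86 = 0.51163 → 101.78/0.51163 = 198.93 rad/s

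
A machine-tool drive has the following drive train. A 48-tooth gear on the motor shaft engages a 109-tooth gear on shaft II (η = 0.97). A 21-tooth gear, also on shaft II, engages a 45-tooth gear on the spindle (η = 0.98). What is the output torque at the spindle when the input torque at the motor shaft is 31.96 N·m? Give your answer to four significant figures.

After the gear mesh (109/48): 31.96 × 2.2708 × 0.97 = 70.399 N·m
After the gear mesh (45/21): 70.399 × 2.1429 × 0.98 = 147.84 N·m

147.8 N·m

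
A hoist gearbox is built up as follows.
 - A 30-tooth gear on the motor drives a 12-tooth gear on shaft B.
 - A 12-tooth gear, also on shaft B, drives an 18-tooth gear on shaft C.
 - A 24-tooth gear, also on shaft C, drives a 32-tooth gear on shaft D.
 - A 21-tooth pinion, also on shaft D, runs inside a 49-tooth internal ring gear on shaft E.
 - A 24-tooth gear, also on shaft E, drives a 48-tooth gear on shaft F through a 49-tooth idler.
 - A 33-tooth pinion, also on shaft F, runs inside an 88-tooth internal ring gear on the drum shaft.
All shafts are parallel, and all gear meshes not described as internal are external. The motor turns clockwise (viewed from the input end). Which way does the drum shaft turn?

the motor → shaft B: external mesh, 1 reversal → CCW.
shaft B → shaft C: external mesh, 1 reversal → CW.
shaft C → shaft D: external mesh, 1 reversal → CCW.
shaft D → shaft E: internal mesh, same direction → CCW.
shaft E → shaft F: driver → idler → driven is 2 external meshes, 2 reversals → CCW.
shaft F → the drum shaft: internal mesh, same direction → CCW.
5 reversals in total — an odd number — so the drum shaft turns opposite to the motor.

anticlockwise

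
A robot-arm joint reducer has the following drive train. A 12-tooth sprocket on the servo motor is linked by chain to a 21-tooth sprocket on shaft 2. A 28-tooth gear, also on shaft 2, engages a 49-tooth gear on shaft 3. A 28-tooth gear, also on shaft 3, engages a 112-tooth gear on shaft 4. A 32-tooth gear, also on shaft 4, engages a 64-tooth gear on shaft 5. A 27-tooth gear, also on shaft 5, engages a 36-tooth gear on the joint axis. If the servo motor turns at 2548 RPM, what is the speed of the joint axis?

78 RPM

the servo motor → shaft 2 (chain, 21/12): 2548 ÷ 1.75 = 1456 RPM
shaft 2 → shaft 3 (gear mesh, 49/28): 1456 ÷ 1.75 = 832 RPM
shaft 3 → shaft 4 (gear mesh, 112/28): 832 ÷ 4 = 208 RPM
shaft 4 → shaft 5 (gear mesh, 64/32): 208 ÷ 2 = 104 RPM
shaft 5 → the joint axis (gear mesh, 36/27): 104 ÷ 1.3333 = 78 RPM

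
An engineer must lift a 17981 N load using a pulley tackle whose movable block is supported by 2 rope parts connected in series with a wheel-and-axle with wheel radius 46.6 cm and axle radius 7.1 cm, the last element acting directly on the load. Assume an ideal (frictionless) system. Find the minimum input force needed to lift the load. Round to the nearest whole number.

Block-and-tackle MA = number of supporting rope parts = 2.
Wheel-and-axle MA = R/r = 46.6/7.1 = 6.5634.
Combined ideal MA = 2 × 6.5634 = 13.127.
Effort = load / MA = 17981 / 13.127 = 1369.8 N.

1370 N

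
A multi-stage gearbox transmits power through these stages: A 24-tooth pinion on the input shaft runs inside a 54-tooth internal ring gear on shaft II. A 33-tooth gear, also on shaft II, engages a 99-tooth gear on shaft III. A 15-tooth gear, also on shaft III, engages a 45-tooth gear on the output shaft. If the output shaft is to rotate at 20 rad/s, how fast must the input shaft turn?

405 rad/s

Overall ratio R = 2.25 × 3 × 3 = 20.25.
Required input speed = output speed × R = 20 × 20.25 = 405 rad/s.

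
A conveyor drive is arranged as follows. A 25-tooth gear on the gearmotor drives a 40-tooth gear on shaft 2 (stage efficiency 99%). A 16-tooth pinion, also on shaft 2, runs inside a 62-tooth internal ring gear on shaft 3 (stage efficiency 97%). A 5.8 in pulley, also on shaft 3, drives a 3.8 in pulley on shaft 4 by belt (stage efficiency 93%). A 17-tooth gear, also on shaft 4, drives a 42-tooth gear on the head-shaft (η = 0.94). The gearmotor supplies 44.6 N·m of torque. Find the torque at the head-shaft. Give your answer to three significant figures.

376 N·m

After the gear mesh (40/25): 44.6 × 1.6 × 0.99 = 70.646 N·m
After the internal gear (62/16): 70.646 × 3.875 × 0.97 = 265.54 N·m
After the belt (3.8/5.8): 265.54 × 0.65517 × 0.93 = 161.8 N·m
After the gear mesh (42/17): 161.8 × 2.4706 × 0.94 = 375.75 N·m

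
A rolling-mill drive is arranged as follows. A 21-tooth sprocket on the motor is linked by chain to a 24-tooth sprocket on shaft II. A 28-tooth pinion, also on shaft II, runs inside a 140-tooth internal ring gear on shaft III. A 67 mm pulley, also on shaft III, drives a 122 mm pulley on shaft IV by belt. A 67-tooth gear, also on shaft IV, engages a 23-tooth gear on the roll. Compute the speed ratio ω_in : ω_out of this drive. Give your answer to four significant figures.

3.572

Each stage contributes driven/driver: chain 24/21 = 1.1429, internal gear 140/28 = 5, belt 122/67 = 1.8209, gear mesh 23/67 = 0.34328.
Overall: 1.1429 × 5 × 1.8209 × 0.34328 = 3.5719.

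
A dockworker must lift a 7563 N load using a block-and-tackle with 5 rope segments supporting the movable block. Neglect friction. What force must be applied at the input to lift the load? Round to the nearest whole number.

Block-and-tackle MA = number of supporting rope parts = 5.
Effort = load / MA = 7563 / 5 = 1512.6 N.

1513 N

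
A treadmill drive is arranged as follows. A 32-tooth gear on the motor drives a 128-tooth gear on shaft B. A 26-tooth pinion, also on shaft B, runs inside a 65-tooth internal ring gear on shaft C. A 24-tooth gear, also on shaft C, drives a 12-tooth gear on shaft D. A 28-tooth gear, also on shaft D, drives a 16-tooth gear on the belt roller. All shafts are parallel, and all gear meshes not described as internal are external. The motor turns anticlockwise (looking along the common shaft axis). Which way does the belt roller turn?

clockwise

the motor → shaft B: external mesh, 1 reversal → CW.
shaft B → shaft C: internal mesh, same direction → CW.
shaft C → shaft D: external mesh, 1 reversal → CCW.
shaft D → the belt roller: external mesh, 1 reversal → CW.
3 reversals in total — an odd number — so the belt roller turns opposite to the motor.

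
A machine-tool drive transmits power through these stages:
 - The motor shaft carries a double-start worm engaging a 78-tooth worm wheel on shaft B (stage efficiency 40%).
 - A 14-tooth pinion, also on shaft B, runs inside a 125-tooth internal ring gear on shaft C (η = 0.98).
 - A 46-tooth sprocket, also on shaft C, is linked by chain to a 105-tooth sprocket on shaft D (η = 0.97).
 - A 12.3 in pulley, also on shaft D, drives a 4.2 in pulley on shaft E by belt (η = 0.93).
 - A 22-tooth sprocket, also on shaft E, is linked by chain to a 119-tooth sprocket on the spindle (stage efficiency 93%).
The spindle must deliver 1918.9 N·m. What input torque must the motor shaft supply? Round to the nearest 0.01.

3.97 N·m

Overall ratio R = 39 × 8.9286 × 2.2826 × 0.34146 × 5.4091 = 1468.1; overall efficiency η = 0.40 × 0.98 × 0.97 × 0.93 × 0.93 = 0.3289.
Input torque = output torque / (R × η) = 1918.9 / (1468.1 × 0.3289) = 3.9745 N·m.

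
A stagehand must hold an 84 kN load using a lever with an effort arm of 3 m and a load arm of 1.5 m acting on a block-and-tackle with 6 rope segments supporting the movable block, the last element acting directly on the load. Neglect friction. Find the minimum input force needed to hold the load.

Lever MA = effort arm / load arm = 3/1.5 = 2.
Block-and-tackle MA = number of supporting rope parts = 6.
Combined ideal MA = 2 × 6 = 12.
Effort = load / MA = 84 / 12 = 7 kN.

7 kN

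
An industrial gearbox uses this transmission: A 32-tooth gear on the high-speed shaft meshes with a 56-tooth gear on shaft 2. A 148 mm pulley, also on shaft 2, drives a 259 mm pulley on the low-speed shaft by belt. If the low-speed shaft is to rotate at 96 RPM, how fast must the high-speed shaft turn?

294 RPM

Overall ratio R = 1.75 × 1.75 = 3.0625.
Required input speed = output speed × R = 96 × 3.0625 = 294 RPM.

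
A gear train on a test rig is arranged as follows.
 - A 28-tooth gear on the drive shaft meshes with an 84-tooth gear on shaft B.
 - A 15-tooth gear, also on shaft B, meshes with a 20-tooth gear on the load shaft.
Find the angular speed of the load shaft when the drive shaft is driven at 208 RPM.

52 RPM

the drive shaft → shaft B (gear mesh, 84/28): 208 ÷ 3 = 69.333 RPM
shaft B → the load shaft (gear mesh, 20/15): 69.333 ÷ 1.3333 = 52 RPM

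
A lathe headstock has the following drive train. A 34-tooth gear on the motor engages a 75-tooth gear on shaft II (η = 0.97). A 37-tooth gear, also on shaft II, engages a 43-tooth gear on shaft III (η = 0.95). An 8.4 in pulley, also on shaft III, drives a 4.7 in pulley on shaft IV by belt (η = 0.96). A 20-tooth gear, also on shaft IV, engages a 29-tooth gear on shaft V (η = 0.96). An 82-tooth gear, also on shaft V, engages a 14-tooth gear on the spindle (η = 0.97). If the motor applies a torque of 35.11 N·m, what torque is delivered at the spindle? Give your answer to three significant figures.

gear mesh 75/34 = 2.2059 → τ = 35.11·2.2059·0.97 = 75.125 N·m
gear mesh 43/37 = 1.1622 → τ = 75.125·1.1622·0.95 = 82.942 N·m
belt 4.7/8.4 = 0.55952 → τ = 82.942·0.55952·0.96 = 44.552 N·m
gear mesh 29/20 = 1.45 → τ = 44.552·1.45·0.96 = 62.016 N·m
gear mesh 14/82 = 0.17073 → τ = 62.016·0.17073·0.97 = 10.27 N·m

10.3 N·m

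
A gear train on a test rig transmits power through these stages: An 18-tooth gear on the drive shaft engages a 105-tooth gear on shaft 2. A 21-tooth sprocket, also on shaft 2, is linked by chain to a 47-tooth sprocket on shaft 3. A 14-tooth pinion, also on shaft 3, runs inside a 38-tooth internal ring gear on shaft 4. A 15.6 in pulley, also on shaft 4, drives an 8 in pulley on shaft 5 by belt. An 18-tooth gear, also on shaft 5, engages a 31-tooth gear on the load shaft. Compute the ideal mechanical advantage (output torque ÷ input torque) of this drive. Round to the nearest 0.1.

31.3

Each stage contributes driven/driver: gear mesh 105/18 = 5.8333, chain 47/21 = 2.2381, internal gear 38/14 = 2.7143, belt 8/15.6 = 0.51282, gear mesh 31/18 = 1.7222.
Overall: 5.8333 × 2.2381 × 2.7143 × 0.51282 × 1.7222 = 31.297.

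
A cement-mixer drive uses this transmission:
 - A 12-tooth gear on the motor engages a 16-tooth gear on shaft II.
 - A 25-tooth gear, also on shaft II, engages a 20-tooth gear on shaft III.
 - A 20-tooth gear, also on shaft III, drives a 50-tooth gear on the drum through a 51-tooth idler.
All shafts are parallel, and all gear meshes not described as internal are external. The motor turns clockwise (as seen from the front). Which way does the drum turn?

the motor → shaft II: external mesh, 1 reversal → CCW.
shaft II → shaft III: external mesh, 1 reversal → CW.
shaft III → the drum: driver → idler → driven is 2 external meshes, 2 reversals → CW.
4 reversals in total — an even number — so the drum turns the same way as the motor.

clockwise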